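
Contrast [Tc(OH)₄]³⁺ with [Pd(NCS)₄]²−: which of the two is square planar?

For [Tc(OH)₄]³⁺: Ligand charges: each hydroxide is −1. With an overall charge of +3 the technetium centre must be in the +7 oxidation state. Tc sits in group 7, so the d-electron count is 7 − 7 = 0. A d⁰ ion has no crystal-field stabilisation preference between square planar and tetrahedral, so four ligands adopt the sterically favoured tetrahedral geometry. → tetrahedral.
For [Pd(NCS)₄]²−: Each isothiocyanate is −1; balancing the −2 overall charge requires Pd(II). Palladium is a group-10 element; Pd(II) is therefore d⁸. A 4d d⁸ ion has a large crystal-field splitting; square planar leaves the high-energy d_{x²−y²} orbital empty and maximises CFSE. → square planar.

[Pd(NCS)₄]²−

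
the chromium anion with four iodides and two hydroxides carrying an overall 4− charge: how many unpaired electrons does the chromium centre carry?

4 unpaired electrons

Ligand charges: each iodide is −1; each hydroxide is −1. With an overall charge of −4 the chromium centre must be in the +2 oxidation state.
Chromium is a group-6 element; Cr(II) is therefore d⁴.
The spin state decides the count: Hydroxide and iodide are weak-field ligands for a first-row metal, so the complex is high-spin.
An octahedral high-spin d⁴ ion is t₂g³e_g¹, giving 4 unpaired electrons.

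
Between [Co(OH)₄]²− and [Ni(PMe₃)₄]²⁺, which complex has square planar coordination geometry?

For [Co(OH)₄]²−: Ligand charges: each hydroxide is −1. With an overall charge of −2 the cobalt centre must be in the +2 oxidation state. Cobalt is a group-9 element; Co(II) is therefore d⁷. For a high-spin 3d d⁷ ion with weak-field ligands the small Δₜ gives little square-planar CFSE advantage, so four ligands adopt the sterically favoured tetrahedral geometry. → tetrahedral.
For [Ni(PMe₃)₄]²⁺: Ligand charges: trimethylphosphine is neutral. With an overall charge of +2 the nickel centre must be in the +2 oxidation state. Group 10 minus oxidation state 2 gives a d⁸ configuration. Trimethylphosphine is a strong-field ligand (high in the spectrochemical series). A 3d d⁸ ion with strong-field ligands gains enough CFSE to favour square planar over tetrahedral. → square planar.

[Ni(PMe₃)₄]²⁺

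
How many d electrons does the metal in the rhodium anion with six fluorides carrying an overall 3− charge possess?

Each fluoride is −1; balancing the −3 overall charge requires Rh(III).
Rh sits in group 9, so the d-electron count is 9 − 3 = 6.

d⁶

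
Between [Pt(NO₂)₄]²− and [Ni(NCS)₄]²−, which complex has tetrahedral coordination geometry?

[Ni(NCS)₄]²−

For [Pt(NO₂)₄]²−: Summing ligand charges against the −2 overall charge gives an oxidation state of +2 for platinum. Group 10 minus oxidation state 2 gives a d⁸ configuration. A 5d d⁸ ion has a large crystal-field splitting; square planar leaves the high-energy d_{x²−y²} orbital empty and maximises CFSE. → square planar.
For [Ni(NCS)₄]²−: Summing ligand charges against the −2 overall charge gives an oxidation state of +2 for nickel. Nickel is a group-10 element; Ni(II) is therefore d⁸. Isothiocyanate is a weak-field ligand. With weak-field ligands the CFSE gain from square planar is small, so a 3d d⁸ ion takes the sterically preferred tetrahedral geometry. → tetrahedral.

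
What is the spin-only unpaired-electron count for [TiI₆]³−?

1

Each iodide is −1; balancing the −3 overall charge requires Ti(III).
Group 4 minus oxidation state 3 gives a d¹ configuration.
In an octahedral field the d¹ configuration is t₂g¹e_g⁰ (only one arrangement possible), giving 1 unpaired electron.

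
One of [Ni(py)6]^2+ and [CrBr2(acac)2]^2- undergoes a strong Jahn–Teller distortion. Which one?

[CrBr2(acac)2]^2-

[Ni(py)6]^2+: Ligand charges: pyridine is neutral. With an overall charge of +2 the nickel centre must be in the +2 oxidation state. Nickel is a group-10 element; Ni(II) is therefore d⁸. The d⁸ configuration leaves the e_g set evenly filled (or empty) — no strong Jahn–Teller driving force.
[CrBr2(acac)2]^2-: Summing ligand charges against the −2 overall charge gives an oxidation state of +2 for chromium. Chromium is a group-6 element; Cr(II) is therefore d⁴. Acetylacetonate and bromide are weak-field ligands for a first-row metal, so the complex is high-spin. The t₂g³e_g¹ (high-spin) configuration has an unevenly filled e_g set; the Jahn–Teller theorem predicts a tetragonal distortion (typically axial elongation) to lift the degeneracy.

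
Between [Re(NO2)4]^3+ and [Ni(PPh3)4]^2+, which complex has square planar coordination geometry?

[Ni(PPh3)4]^2+

For [Re(NO2)4]^3+: Each nitro (N-bound nitrite) is −1; balancing the +3 overall charge requires Re(VII). Group 7 minus oxidation state 7 gives a d⁰ configuration. A d⁰ ion has no crystal-field stabilisation preference between square planar and tetrahedral, so four ligands adopt the sterically favoured tetrahedral geometry. → tetrahedral.
For [Ni(PPh3)4]^2+: Ligand charges: triphenylphosphine is neutral. With an overall charge of +2 the nickel centre must be in the +2 oxidation state. Nickel is a group-10 element; Ni(II) is therefore d⁸. Triphenylphosphine is a strong-field ligand (high in the spectrochemical series). A 3d d⁸ ion with strong-field ligands gains enough CFSE to favour square planar over tetrahedral. → square planar.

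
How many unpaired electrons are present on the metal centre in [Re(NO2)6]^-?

2 unpaired electrons

Each nitro (N-bound nitrite) is −1; balancing the −1 overall charge requires Re(V).
Re sits in group 7, so the d-electron count is 7 − 5 = 2.
In an octahedral field the d² configuration is t₂g²e_g⁰ (only one arrangement possible), giving 2 unpaired electrons.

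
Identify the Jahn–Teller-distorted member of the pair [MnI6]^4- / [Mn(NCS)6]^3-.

[Mn(NCS)6]^3-

[MnI6]^4-: Ligand charges: each iodide is −1. With an overall charge of −4 the manganese centre must be in the +2 oxidation state. Manganese is a group-7 element; Mn(II) is therefore d⁵. Iodide is a weak-field ligand for a first-row metal, so the complex is high-spin. The d⁵ configuration leaves the e_g set evenly filled (or empty) — no strong Jahn–Teller driving force.
[Mn(NCS)6]^3-: Ligand charges: each isothiocyanate is −1. With an overall charge of −3 the manganese centre must be in the +3 oxidation state. Group 7 minus oxidation state 3 gives a d⁴ configuration. Isothiocyanate is a weak-field ligand for a first-row metal, so the complex is high-spin. The t₂g³e_g¹ (high-spin) configuration has an unevenly filled e_g set; the Jahn–Teller theorem predicts a tetragonal distortion (typically axial elongation) to lift the degeneracy.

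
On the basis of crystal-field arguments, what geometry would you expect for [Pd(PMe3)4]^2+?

square planar

Ligand charges: trimethylphosphine is neutral. With an overall charge of +2 the palladium centre must be in the +2 oxidation state.
Palladium is a group-10 element; Pd(II) is therefore d⁸.
Coordination number: 4.
A 4d d⁸ ion has a large crystal-field splitting; square planar leaves the high-energy d_{x²−y²} orbital empty and maximises CFSE.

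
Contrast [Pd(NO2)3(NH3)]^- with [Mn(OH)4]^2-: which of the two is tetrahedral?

[Mn(OH)4]^2-

For [Pd(NO2)3(NH3)]^-: Ligand charges: each nitro (N-bound nitrite) is −1; ammonia is neutral. With an overall charge of −1 the palladium centre must be in the +2 oxidation state. Group 10 minus oxidation state 2 gives a d⁸ configuration. A 4d d⁸ ion has a large crystal-field splitting; square planar leaves the high-energy d_{x²−y²} orbital empty and maximises CFSE. → square planar.
For [Mn(OH)4]^2-: Ligand charges: each hydroxide is −1. With an overall charge of −2 the manganese centre must be in the +2 oxidation state. Mn sits in group 7, so the d-electron count is 7 − 2 = 5. A high-spin d⁵ ion has zero CFSE in either geometry, so four ligands adopt the sterically favoured tetrahedral geometry. → tetrahedral.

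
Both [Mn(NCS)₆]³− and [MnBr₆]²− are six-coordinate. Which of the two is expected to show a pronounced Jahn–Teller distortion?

[Mn(NCS)₆]³−

[Mn(NCS)₆]³−: Summing ligand charges against the −3 overall charge gives an oxidation state of +3 for manganese. Manganese is a group-7 element; Mn(III) is therefore d⁴. Isothiocyanate is a weak-field ligand for a first-row metal, so the complex is high-spin. The t₂g³e_g¹ (high-spin) configuration has an unevenly filled e_g set; the Jahn–Teller theorem predicts a tetragonal distortion (typically axial elongation) to lift the degeneracy.
[MnBr₆]²−: Ligand charges: each bromide is −1. With an overall charge of −2 the manganese centre must be in the +4 oxidation state. Mn sits in group 7, so the d-electron count is 7 − 4 = 3. The d³ configuration leaves the e_g set evenly filled (or empty) — no strong Jahn–Teller driving force.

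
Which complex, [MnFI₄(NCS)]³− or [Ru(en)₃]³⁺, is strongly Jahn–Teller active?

[MnFI₄(NCS)]³−: Summing ligand charges against the −3 overall charge gives an oxidation state of +3 for manganese. Manganese is a group-7 element; Mn(III) is therefore d⁴. Fluoride, iodide, and isothiocyanate are weak-field ligands for a first-row metal, so the complex is high-spin. The t₂g³e_g¹ (high-spin) configuration has an unevenly filled e_g set; the Jahn–Teller theorem predicts a tetragonal distortion (typically axial elongation) to lift the degeneracy.
[Ru(en)₃]³⁺: Summing ligand charges against the +3 overall charge gives an oxidation state of +3 for ruthenium. Ruthenium is a group-8 element; Ru(III) is therefore d⁵. A 4d ion has a large Δₒ and is invariably low-spin. The d⁵ configuration leaves the e_g set evenly filled (or empty) — no strong Jahn–Teller driving force.

[MnFI₄(NCS)]³−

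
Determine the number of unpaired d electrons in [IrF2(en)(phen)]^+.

0

Ligand charges: each fluoride is −1; ethylenediamine is neutral; 1,10-phenanthroline is neutral. With an overall charge of +1 the iridium centre must be in the +3 oxidation state.
Iridium is a group-9 element; Ir(III) is therefore d⁶.
Counting donor atoms: 2×fluoride (monodentate) → 2 donors; 1×ethylenediamine (bidentate) → 2 donors; 1×1,10-phenanthroline (bidentate) → 2 donors. Coordination number = 6.
The spin state decides the count: a 5d ion has a large Δₒ and is invariably low-spin.
An octahedral low-spin d⁶ ion is t₂g⁶e_g⁰, giving 0 unpaired electrons.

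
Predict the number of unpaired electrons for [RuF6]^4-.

0

Each fluoride is −1; balancing the −4 overall charge requires Ru(II).
Group 8 minus oxidation state 2 gives a d⁶ configuration.
The spin state decides the count: a 4d ion has a large Δₒ and is invariably low-spin.
An octahedral low-spin d⁶ ion is t₂g⁶e_g⁰, giving 0 unpaired electrons.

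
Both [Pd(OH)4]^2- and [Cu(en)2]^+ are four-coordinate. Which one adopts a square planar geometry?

For [Pd(OH)4]^2-: Summing ligand charges against the −2 overall charge gives an oxidation state of +2 for palladium. Palladium is a group-10 element; Pd(II) is therefore d⁸. A 4d d⁸ ion has a large crystal-field splitting; square planar leaves the high-energy d_{x²−y²} orbital empty and maximises CFSE. → square planar.
For [Cu(en)2]^+: Summing ligand charges against the +1 overall charge gives an oxidation state of +1 for copper. Cu sits in group 11, so the d-electron count is 11 − 1 = 10. A d¹⁰ ion has no crystal-field stabilisation preference between square planar and tetrahedral, so four ligands adopt the sterically favoured tetrahedral geometry. → tetrahedral.

[Pd(OH)4]^2-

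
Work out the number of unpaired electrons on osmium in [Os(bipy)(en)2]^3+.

Summing ligand charges against the +3 overall charge gives an oxidation state of +3 for osmium.
Os sits in group 8, so the d-electron count is 8 − 3 = 5.
Counting donor atoms: 1×2,2′-bipyridine (bidentate) → 2 donors; 2×ethylenediamine (bidentate) → 4 donors. Coordination number = 6.
The spin state decides the count: a 5d ion has a large Δₒ and is invariably low-spin.
An octahedral low-spin d⁵ ion is t₂g⁵e_g⁰, giving 1 unpaired electron.

1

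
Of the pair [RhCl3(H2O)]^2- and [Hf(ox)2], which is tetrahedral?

For [RhCl3(H2O)]^2-: Each chloride is −1; water is neutral; balancing the −2 overall charge requires Rh(I). Rhodium is a group-9 element; Rh(I) is therefore d⁸. A 4d d⁸ ion has a large crystal-field splitting; square planar leaves the high-energy d_{x²−y²} orbital empty and maximises CFSE. → square planar.
For [Hf(ox)2]: Summing ligand charges against the 0 overall charge gives an oxidation state of +4 for hafnium. Hafnium is a group-4 element; Hf(IV) is therefore d⁰. A d⁰ ion has no crystal-field stabilisation preference between square planar and tetrahedral, so four ligands adopt the sterically favoured tetrahedral geometry. → tetrahedral.

[Hf(ox)2]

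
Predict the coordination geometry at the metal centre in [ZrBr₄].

Ligand charges: each bromide is −1. With an overall charge of 0 the zirconium centre must be in the +4 oxidation state.
Group 4 minus oxidation state 4 gives a d⁰ configuration.
Coordination number: 4.
A d⁰ ion has no crystal-field stabilisation preference between square planar and tetrahedral, so four ligands adopt the sterically favoured tetrahedral geometry.

tetrahedral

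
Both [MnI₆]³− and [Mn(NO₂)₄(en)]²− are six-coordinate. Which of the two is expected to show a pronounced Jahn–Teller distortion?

[MnI₆]³−: Ligand charges: each iodide is −1. With an overall charge of −3 the manganese centre must be in the +3 oxidation state. Group 7 minus oxidation state 3 gives a d⁴ configuration. Iodide is a weak-field ligand for a first-row metal, so the complex is high-spin. The t₂g³e_g¹ (high-spin) configuration has an unevenly filled e_g set; the Jahn–Teller theorem predicts a tetragonal distortion (typically axial elongation) to lift the degeneracy.
[Mn(NO₂)₄(en)]²−: Ligand charges: each nitro (N-bound nitrite) is −1; ethylenediamine is neutral. With an overall charge of −2 the manganese centre must be in the +2 oxidation state. Group 7 minus oxidation state 2 gives a d⁵ configuration. Nitro (N-bound nitrite) is a strong-field ligand (high in the spectrochemical series) for a first-row metal, so the complex is low-spin. The d⁵ configuration leaves the e_g set evenly filled (or empty) — no strong Jahn–Teller driving force.

[MnI₆]³−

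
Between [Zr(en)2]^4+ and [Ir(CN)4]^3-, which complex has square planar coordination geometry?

[Ir(CN)4]^3-

For [Zr(en)2]^4+: Ligand charges: ethylenediamine is neutral. With an overall charge of +4 the zirconium centre must be in the +4 oxidation state. Group 4 minus oxidation state 4 gives a d⁰ configuration. A d⁰ ion has no crystal-field stabilisation preference between square planar and tetrahedral, so four ligands adopt the sterically favoured tetrahedral geometry. → tetrahedral.
For [Ir(CN)4]^3-: Each cyanide is −1; balancing the −3 overall charge requires Ir(I). Group 9 minus oxidation state 1 gives a d⁸ configuration. A 5d d⁸ ion has a large crystal-field splitting; square planar leaves the high-energy d_{x²−y²} orbital empty and maximises CFSE. → square planar.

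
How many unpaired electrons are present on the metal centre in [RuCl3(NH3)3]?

1 unpaired electron

Each chloride is −1; ammonia is neutral; balancing the 0 overall charge requires Ru(III).
Group 8 minus oxidation state 3 gives a d⁵ configuration.
The spin state decides the count: a 4d ion has a large Δₒ and is invariably low-spin.
An octahedral low-spin d⁵ ion is t₂g⁵e_g⁰, giving 1 unpaired electron.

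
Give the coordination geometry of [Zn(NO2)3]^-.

Summing ligand charges against the −1 overall charge gives an oxidation state of +2 for zinc.
Zinc is a group-12 element; Zn(II) is therefore d¹⁰.
With 3 monodentate ligands the coordination number is 3.
Three ligands around a d¹⁰ centre minimise repulsion in a trigonal-planar arrangement.

trigonal planar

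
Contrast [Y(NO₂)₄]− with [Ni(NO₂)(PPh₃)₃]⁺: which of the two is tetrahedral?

For [Y(NO₂)₄]−: Ligand charges: each nitro (N-bound nitrite) is −1. With an overall charge of −1 the yttrium centre must be in the +3 oxidation state. Y sits in group 3, so the d-electron count is 3 − 3 = 0. A d⁰ ion has no crystal-field stabilisation preference between square planar and tetrahedral, so four ligands adopt the sterically favoured tetrahedral geometry. → tetrahedral.
For [Ni(NO₂)(PPh₃)₃]⁺: Each nitro (N-bound nitrite) is −1; triphenylphosphine is neutral; balancing the +1 overall charge requires Ni(II). Group 10 minus oxidation state 2 gives a d⁸ configuration. Nitro (N-bound nitrite) and triphenylphosphine are strong-field ligands (high in the spectrochemical series). A 3d d⁸ ion with strong-field ligands gains enough CFSE to favour square planar over tetrahedral. → square planar.

[Y(NO₂)₄]−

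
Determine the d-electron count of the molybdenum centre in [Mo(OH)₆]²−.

Summing ligand charges against the −2 overall charge gives an oxidation state of +4 for molybdenum.
Mo sits in group 6, so the d-electron count is 6 − 4 = 2.

d2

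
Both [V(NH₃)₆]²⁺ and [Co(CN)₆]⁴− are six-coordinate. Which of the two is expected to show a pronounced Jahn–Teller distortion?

[V(NH₃)₆]²⁺: Ammonia is neutral; balancing the +2 overall charge requires V(II). V sits in group 5, so the d-electron count is 5 − 2 = 3. The d³ configuration leaves the e_g set evenly filled (or empty) — no strong Jahn–Teller driving force.
[Co(CN)₆]⁴−: Summing ligand charges against the −4 overall charge gives an oxidation state of +2 for cobalt. Co sits in group 9, so the d-electron count is 9 − 2 = 7. Cyanide is a strong-field ligand (high in the spectrochemical series) for a first-row metal, so the complex is low-spin. The t₂g⁶e_g¹ (low-spin) configuration has an unevenly filled e_g set; the Jahn–Teller theorem predicts a tetragonal distortion (typically axial elongation) to lift the degeneracy.

[Co(CN)₆]⁴−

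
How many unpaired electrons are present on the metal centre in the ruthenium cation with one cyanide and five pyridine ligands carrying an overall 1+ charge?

Summing ligand charges against the +1 overall charge gives an oxidation state of +2 for ruthenium.
Ru sits in group 8, so the d-electron count is 8 − 2 = 6.
The spin state decides the count: a 4d ion has a large Δₒ and is invariably low-spin.
An octahedral low-spin d⁶ ion is t₂g⁶e_g⁰, giving 0 unpaired electrons.

0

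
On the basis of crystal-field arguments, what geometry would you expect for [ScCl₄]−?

tetrahedral

Ligand charges: each chloride is −1. With an overall charge of −1 the scandium centre must be in the +3 oxidation state.
Sc sits in group 3, so the d-electron count is 3 − 3 = 0.
Coordination number: 4.
A d⁰ ion has no crystal-field stabilisation preference between square planar and tetrahedral, so four ligands adopt the sterically favoured tetrahedral geometry.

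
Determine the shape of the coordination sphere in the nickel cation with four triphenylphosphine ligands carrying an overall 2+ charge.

square planar

Summing ligand charges against the +2 overall charge gives an oxidation state of +2 for nickel.
Nickel is a group-10 element; Ni(II) is therefore d⁸.
Coordination number: 4.
Triphenylphosphine is a strong-field ligand (high in the spectrochemical series).
A 3d d⁸ ion with strong-field ligands gains enough CFSE to favour square planar over tetrahedral.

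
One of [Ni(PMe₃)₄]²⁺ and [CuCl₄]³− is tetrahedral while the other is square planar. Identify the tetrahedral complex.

For [Ni(PMe₃)₄]²⁺: Trimethylphosphine is neutral; balancing the +2 overall charge requires Ni(II). Group 10 minus oxidation state 2 gives a d⁸ configuration. Trimethylphosphine is a strong-field ligand (high in the spectrochemical series). A 3d d⁸ ion with strong-field ligands gains enough CFSE to favour square planar over tetrahedral. → square planar.
For [CuCl₄]³−: Ligand charges: each chloride is −1. With an overall charge of −3 the copper centre must be in the +1 oxidation state. Cu sits in group 11, so the d-electron count is 11 − 1 = 10. A d¹⁰ ion has no crystal-field stabilisation preference between square planar and tetrahedral, so four ligands adopt the sterically favoured tetrahedral geometry. → tetrahedral.

[CuCl₄]³−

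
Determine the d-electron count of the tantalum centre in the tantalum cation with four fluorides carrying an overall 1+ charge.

d⁰

Summing ligand charges against the +1 overall charge gives an oxidation state of +5 for tantalum.
Tantalum is a group-5 element; Ta(V) is therefore d⁰.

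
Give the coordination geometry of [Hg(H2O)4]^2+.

Ligand charges: water is neutral. With an overall charge of +2 the mercury centre must be in the +2 oxidation state.
Mercury is a group-12 element; Hg(II) is therefore d¹⁰.
Coordination number: 4.
A d¹⁰ ion has no crystal-field stabilisation preference between square planar and tetrahedral, so four ligands adopt the sterically favoured tetrahedral geometry.

tetrahedral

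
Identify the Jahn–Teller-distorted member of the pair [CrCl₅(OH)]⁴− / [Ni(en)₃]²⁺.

[CrCl₅(OH)]⁴−

[CrCl₅(OH)]⁴−: Ligand charges: each chloride is −1; each hydroxide is −1. With an overall charge of −4 the chromium centre must be in the +2 oxidation state. Cr sits in group 6, so the d-electron count is 6 − 2 = 4. Chloride and hydroxide are weak-field ligands for a first-row metal, so the complex is high-spin. The t₂g³e_g¹ (high-spin) configuration has an unevenly filled e_g set; the Jahn–Teller theorem predicts a tetragonal distortion (typically axial elongation) to lift the degeneracy.
[Ni(en)₃]²⁺: Ligand charges: ethylenediamine is neutral. With an overall charge of +2 the nickel centre must be in the +2 oxidation state. Group 10 minus oxidation state 2 gives a d⁸ configuration. The d⁸ configuration leaves the e_g set evenly filled (or empty) — no strong Jahn–Teller driving force.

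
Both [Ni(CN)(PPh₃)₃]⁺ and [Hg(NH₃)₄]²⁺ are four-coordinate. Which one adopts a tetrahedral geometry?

For [Ni(CN)(PPh₃)₃]⁺: Summing ligand charges against the +1 overall charge gives an oxidation state of +2 for nickel. Group 10 minus oxidation state 2 gives a d⁸ configuration. Cyanide and triphenylphosphine are strong-field ligands (high in the spectrochemical series). A 3d d⁸ ion with strong-field ligands gains enough CFSE to favour square planar over tetrahedral. → square planar.
For [Hg(NH₃)₄]²⁺: Summing ligand charges against the +2 overall charge gives an oxidation state of +2 for mercury. Group 12 minus oxidation state 2 gives a d¹⁰ configuration. A d¹⁰ ion has no crystal-field stabilisation preference between square planar and tetrahedral, so four ligands adopt the sterically favoured tetrahedral geometry. → tetrahedral.

[Hg(NH₃)₄]²⁺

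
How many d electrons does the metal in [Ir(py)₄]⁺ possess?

d⁸

Summing ligand charges against the +1 overall charge gives an oxidation state of +1 for iridium.
Iridium is a group-9 element; Ir(I) is therefore d⁸.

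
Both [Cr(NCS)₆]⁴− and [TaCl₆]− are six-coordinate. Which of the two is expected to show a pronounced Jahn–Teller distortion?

[Cr(NCS)₆]⁴−: Each isothiocyanate is −1; balancing the −4 overall charge requires Cr(II). Cr sits in group 6, so the d-electron count is 6 − 2 = 4. Isothiocyanate is a weak-field ligand for a first-row metal, so the complex is high-spin. The t₂g³e_g¹ (high-spin) configuration has an unevenly filled e_g set; the Jahn–Teller theorem predicts a tetragonal distortion (typically axial elongation) to lift the degeneracy.
[TaCl₆]−: Ligand charges: each chloride is −1. With an overall charge of −1 the tantalum centre must be in the +5 oxidation state. Group 5 minus oxidation state 5 gives a d⁰ configuration. The d⁰ configuration leaves the e_g set evenly filled (or empty) — no strong Jahn–Teller driving force.

[Cr(NCS)₆]⁴−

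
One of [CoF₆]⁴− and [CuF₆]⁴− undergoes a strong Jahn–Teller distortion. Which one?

[CuF₆]⁴−

[CoF₆]⁴−: Summing ligand charges against the −4 overall charge gives an oxidation state of +2 for cobalt. Group 9 minus oxidation state 2 gives a d⁷ configuration. Fluoride is a weak-field ligand for a first-row metal, so the complex is high-spin. The d⁷ configuration leaves the e_g set evenly filled (or empty) — no strong Jahn–Teller driving force.
[CuF₆]⁴−: Summing ligand charges against the −4 overall charge gives an oxidation state of +2 for copper. Cu sits in group 11, so the d-electron count is 11 − 2 = 9. The t₂g⁶e_g³ configuration has an unevenly filled e_g set; the Jahn–Teller theorem predicts a tetragonal distortion (typically axial elongation) to lift the degeneracy.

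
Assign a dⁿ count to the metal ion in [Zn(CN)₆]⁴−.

d10

Summing ligand charges against the −4 overall charge gives an oxidation state of +2 for zinc.
Zn sits in group 12, so the d-electron count is 12 − 2 = 10.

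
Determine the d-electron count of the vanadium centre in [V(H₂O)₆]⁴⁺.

d¹

Summing ligand charges against the +4 overall charge gives an oxidation state of +4 for vanadium.
Group 5 minus oxidation state 4 gives a d¹ configuration.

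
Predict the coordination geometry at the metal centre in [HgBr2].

linear

Each bromide is −1; balancing the 0 overall charge requires Hg(II).
Mercury is a group-12 element; Hg(II) is therefore d¹⁰.
With 2 monodentate ligands the coordination number is 2.
A d¹⁰ ion with only two ligands adopts a linear arrangement (sp hybridisation; no CFSE preference).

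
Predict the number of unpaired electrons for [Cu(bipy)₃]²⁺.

1

Ligand charges: 2,2′-bipyridine is neutral. With an overall charge of +2 the copper centre must be in the +2 oxidation state.
Cu sits in group 11, so the d-electron count is 11 − 2 = 9.
Counting donor atoms: 3×2,2′-bipyridine (bidentate) → 6 donors. Coordination number = 6.
In an octahedral field the d⁹ configuration is t₂g⁶e_g³ (only one arrangement possible), giving 1 unpaired electron.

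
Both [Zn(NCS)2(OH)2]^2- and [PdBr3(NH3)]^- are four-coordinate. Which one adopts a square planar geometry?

[PdBr3(NH3)]^-

For [Zn(NCS)2(OH)2]^2-: Each isothiocyanate is −1; each hydroxide is −1; balancing the −2 overall charge requires Zn(II). Zn sits in group 12, so the d-electron count is 12 − 2 = 10. A d¹⁰ ion has no crystal-field stabilisation preference between square planar and tetrahedral, so four ligands adopt the sterically favoured tetrahedral geometry. → tetrahedral.
For [PdBr3(NH3)]^-: Summing ligand charges against the −1 overall charge gives an oxidation state of +2 for palladium. Group 10 minus oxidation state 2 gives a d⁸ configuration. A 4d d⁸ ion has a large crystal-field splitting; square planar leaves the high-energy d_{x²−y²} orbital empty and maximises CFSE. → square planar.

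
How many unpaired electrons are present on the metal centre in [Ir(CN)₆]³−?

Ligand charges: each cyanide is −1. With an overall charge of −3 the iridium centre must be in the +3 oxidation state.
Group 9 minus oxidation state 3 gives a d⁶ configuration.
The spin state decides the count: a 5d ion has a large Δₒ and is invariably low-spin.
An octahedral low-spin d⁶ ion is t₂g⁶e_g⁰, giving 0 unpaired electrons.

0 unpaired electrons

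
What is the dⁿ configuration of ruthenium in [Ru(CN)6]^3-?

Summing ligand charges against the −3 overall charge gives an oxidation state of +3 for ruthenium.
Ru sits in group 8, so the d-electron count is 8 − 3 = 5.

d⁵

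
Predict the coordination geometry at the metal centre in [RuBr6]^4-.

Summing ligand charges against the −4 overall charge gives an oxidation state of +2 for ruthenium.
Ruthenium is a group-8 element; Ru(II) is therefore d⁶.
Coordination number: 6.
Six donors around a single metal centre give an octahedral coordination sphere.

octahedral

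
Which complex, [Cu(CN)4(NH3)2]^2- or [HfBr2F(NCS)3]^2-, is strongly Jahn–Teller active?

[Cu(CN)4(NH3)2]^2-: Summing ligand charges against the −2 overall charge gives an oxidation state of +2 for copper. Copper is a group-11 element; Cu(II) is therefore d⁹. The t₂g⁶e_g³ configuration has an unevenly filled e_g set; the Jahn–Teller theorem predicts a tetragonal distortion (typically axial elongation) to lift the degeneracy.
[HfBr2F(NCS)3]^2-: Ligand charges: each bromide is −1; each fluoride is −1; each isothiocyanate is −1. With an overall charge of −2 the hafnium centre must be in the +4 oxidation state. Group 4 minus oxidation state 4 gives a d⁰ configuration. The d⁰ configuration leaves the e_g set evenly filled (or empty) — no strong Jahn–Teller driving force.

[Cu(CN)4(NH3)2]^2-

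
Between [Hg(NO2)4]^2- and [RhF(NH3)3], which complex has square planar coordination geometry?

For [Hg(NO2)4]^2-: Ligand charges: each nitro (N-bound nitrite) is −1. With an overall charge of −2 the mercury centre must be in the +2 oxidation state. Hg sits in group 12, so the d-electron count is 12 − 2 = 10. A d¹⁰ ion has no crystal-field stabilisation preference between square planar and tetrahedral, so four ligands adopt the sterically favoured tetrahedral geometry. → tetrahedral.
For [RhF(NH3)3]: Each fluoride is −1; ammonia is neutral; balancing the 0 overall charge requires Rh(I). Group 9 minus oxidation state 1 gives a d⁸ configuration. A 4d d⁸ ion has a large crystal-field splitting; square planar leaves the high-energy d_{x²−y²} orbital empty and maximises CFSE. → square planar.

[RhF(NH3)3]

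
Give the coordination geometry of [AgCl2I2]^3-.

tetrahedral

Ligand charges: each chloride is −1; each iodide is −1. With an overall charge of −3 the silver centre must be in the +1 oxidation state.
Ag sits in group 11, so the d-electron count is 11 − 1 = 10.
Coordination number: 4.
A d¹⁰ ion has no crystal-field stabilisation preference between square planar and tetrahedral, so four ligands adopt the sterically favoured tetrahedral geometry.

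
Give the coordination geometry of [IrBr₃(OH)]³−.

Ligand charges: each bromide is −1; each hydroxide is −1. With an overall charge of −3 the iridium centre must be in the +1 oxidation state.
Ir sits in group 9, so the d-electron count is 9 − 1 = 8.
Coordination number: 4.
A 5d d⁸ ion has a large crystal-field splitting; square planar leaves the high-energy d_{x²−y²} orbital empty and maximises CFSE.

square planar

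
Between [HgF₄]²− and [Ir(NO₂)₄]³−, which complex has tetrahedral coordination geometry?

For [HgF₄]²−: Summing ligand charges against the −2 overall charge gives an oxidation state of +2 for mercury. Group 12 minus oxidation state 2 gives a d¹⁰ configuration. A d¹⁰ ion has no crystal-field stabilisation preference between square planar and tetrahedral, so four ligands adopt the sterically favoured tetrahedral geometry. → tetrahedral.
For [Ir(NO₂)₄]³−: Summing ligand charges against the −3 overall charge gives an oxidation state of +1 for iridium. Ir sits in group 9, so the d-electron count is 9 − 1 = 8. A 5d d⁸ ion has a large crystal-field splitting; square planar leaves the high-energy d_{x²−y²} orbital empty and maximises CFSE. → square planar.

[HgF₄]²−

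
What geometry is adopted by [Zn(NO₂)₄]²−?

Each nitro (N-bound nitrite) is −1; balancing the −2 overall charge requires Zn(II).
Group 12 minus oxidation state 2 gives a d¹⁰ configuration.
With 4 monodentate ligands the coordination number is 4.
A d¹⁰ ion has no crystal-field stabilisation preference between square planar and tetrahedral, so four ligands adopt the sterically favoured tetrahedral geometry.

tetrahedral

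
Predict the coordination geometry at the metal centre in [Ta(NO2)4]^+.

Each nitro (N-bound nitrite) is −1; balancing the +1 overall charge requires Ta(V).
Group 5 minus oxidation state 5 gives a d⁰ configuration.
With 4 monodentate ligands the coordination number is 4.
A d⁰ ion has no crystal-field stabilisation preference between square planar and tetrahedral, so four ligands adopt the sterically favoured tetrahedral geometry.

tetrahedral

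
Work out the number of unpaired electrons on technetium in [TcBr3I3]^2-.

Each bromide is −1; each iodide is −1; balancing the −2 overall charge requires Tc(IV).
Group 7 minus oxidation state 4 gives a d³ configuration.
In an octahedral field the d³ configuration is t₂g³e_g⁰ (only one arrangement possible), giving 3 unpaired electrons.

3 unpaired electrons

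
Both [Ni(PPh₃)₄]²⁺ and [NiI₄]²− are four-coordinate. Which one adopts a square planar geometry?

[Ni(PPh₃)₄]²⁺

For [Ni(PPh₃)₄]²⁺: Ligand charges: triphenylphosphine is neutral. With an overall charge of +2 the nickel centre must be in the +2 oxidation state. Group 10 minus oxidation state 2 gives a d⁸ configuration. Triphenylphosphine is a strong-field ligand (high in the spectrochemical series). A 3d d⁸ ion with strong-field ligands gains enough CFSE to favour square planar over tetrahedral. → square planar.
For [NiI₄]²−: Each iodide is −1; balancing the −2 overall charge requires Ni(II). Ni sits in group 10, so the d-electron count is 10 − 2 = 8. Iodide is a weak-field ligand. With weak-field ligands the CFSE gain from square planar is small, so a 3d d⁸ ion takes the sterically preferred tetrahedral geometry. → tetrahedral.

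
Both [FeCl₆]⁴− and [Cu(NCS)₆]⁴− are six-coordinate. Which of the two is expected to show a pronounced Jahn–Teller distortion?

[Cu(NCS)₆]⁴−

[FeCl₆]⁴−: Ligand charges: each chloride is −1. With an overall charge of −4 the iron centre must be in the +2 oxidation state. Fe sits in group 8, so the d-electron count is 8 − 2 = 6. Chloride is a weak-field ligand for a first-row metal, so the complex is high-spin. The d⁶ configuration leaves the e_g set evenly filled (or empty) — no strong Jahn–Teller driving force.
[Cu(NCS)₆]⁴−: Ligand charges: each isothiocyanate is −1. With an overall charge of −4 the copper centre must be in the +2 oxidation state. Copper is a group-11 element; Cu(II) is therefore d⁹. The t₂g⁶e_g³ configuration has an unevenly filled e_g set; the Jahn–Teller theorem predicts a tetragonal distortion (typically axial elongation) to lift the degeneracy.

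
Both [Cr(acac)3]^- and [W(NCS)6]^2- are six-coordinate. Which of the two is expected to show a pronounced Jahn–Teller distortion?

[Cr(acac)3]^-

[Cr(acac)3]^-: Summing ligand charges against the −1 overall charge gives an oxidation state of +2 for chromium. Group 6 minus oxidation state 2 gives a d⁴ configuration. Acetylacetonate is a weak-field ligand for a first-row metal, so the complex is high-spin. The t₂g³e_g¹ (high-spin) configuration has an unevenly filled e_g set; the Jahn–Teller theorem predicts a tetragonal distortion (typically axial elongation) to lift the degeneracy.
[W(NCS)6]^2-: Summing ligand charges against the −2 overall charge gives an oxidation state of +4 for tungsten. W sits in group 6, so the d-electron count is 6 − 4 = 2. The d² configuration leaves the e_g set evenly filled (or empty) — no strong Jahn–Teller driving force.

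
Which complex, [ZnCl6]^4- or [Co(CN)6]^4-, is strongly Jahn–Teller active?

[Co(CN)6]^4-

[ZnCl6]^4-: Ligand charges: each chloride is −1. With an overall charge of −4 the zinc centre must be in the +2 oxidation state. Group 12 minus oxidation state 2 gives a d¹⁰ configuration. The d¹⁰ configuration leaves the e_g set evenly filled (or empty) — no strong Jahn–Teller driving force.
[Co(CN)6]^4-: Summing ligand charges against the −4 overall charge gives an oxidation state of +2 for cobalt. Group 9 minus oxidation state 2 gives a d⁷ configuration. Cyanide is a strong-field ligand (high in the spectrochemical series) for a first-row metal, so the complex is low-spin. The t₂g⁶e_g¹ (low-spin) configuration has an unevenly filled e_g set; the Jahn–Teller theorem predicts a tetragonal distortion (typically axial elongation) to lift the degeneracy.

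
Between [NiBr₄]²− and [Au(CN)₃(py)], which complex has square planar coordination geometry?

[Au(CN)₃(py)]

For [NiBr₄]²−: Ligand charges: each bromide is −1. With an overall charge of −2 the nickel centre must be in the +2 oxidation state. Ni sits in group 10, so the d-electron count is 10 − 2 = 8. Bromide is a weak-field ligand. With weak-field ligands the CFSE gain from square planar is small, so a 3d d⁸ ion takes the sterically preferred tetrahedral geometry. → tetrahedral.
For [Au(CN)₃(py)]: Ligand charges: each cyanide is −1; pyridine is neutral. With an overall charge of 0 the gold centre must be in the +3 oxidation state. Au sits in group 11, so the d-electron count is 11 − 3 = 8. A 5d d⁸ ion has a large crystal-field splitting; square planar leaves the high-energy d_{x²−y²} orbital empty and maximises CFSE. → square planar.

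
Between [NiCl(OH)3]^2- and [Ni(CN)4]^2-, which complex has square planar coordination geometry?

For [NiCl(OH)3]^2-: Ligand charges: each chloride is −1; each hydroxide is −1. With an overall charge of −2 the nickel centre must be in the +2 oxidation state. Group 10 minus oxidation state 2 gives a d⁸ configuration. Chloride and hydroxide are weak-field ligands. With weak-field ligands the CFSE gain from square planar is small, so a 3d d⁸ ion takes the sterically preferred tetrahedral geometry. → tetrahedral.
For [Ni(CN)4]^2-: Ligand charges: each cyanide is −1. With an overall charge of −2 the nickel centre must be in the +2 oxidation state. Group 10 minus oxidation state 2 gives a d⁸ configuration. Cyanide is a strong-field ligand (high in the spectrochemical series). A 3d d⁸ ion with strong-field ligands gains enough CFSE to favour square planar over tetrahedral. → square planar.

[Ni(CN)4]^2-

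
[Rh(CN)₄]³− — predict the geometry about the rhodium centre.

Summing ligand charges against the −3 overall charge gives an oxidation state of +1 for rhodium.
Rhodium is a group-9 element; Rh(I) is therefore d⁸.
With 4 monodentate ligands the coordination number is 4.
A 4d d⁸ ion has a large crystal-field splitting; square planar leaves the high-energy d_{x²−y²} orbital empty and maximises CFSE.

square planar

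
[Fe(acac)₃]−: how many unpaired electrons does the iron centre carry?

4 unpaired electrons

Summing ligand charges against the −1 overall charge gives an oxidation state of +2 for iron.
Iron is a group-8 element; Fe(II) is therefore d⁶.
Counting donor atoms: 3×acetylacetonate (bidentate) → 6 donors. Coordination number = 6.
The spin state decides the count: Acetylacetonate is a weak-field ligand for a first-row metal, so the complex is high-spin.
An octahedral high-spin d⁶ ion is t₂g⁴e_g², giving 4 unpaired electrons.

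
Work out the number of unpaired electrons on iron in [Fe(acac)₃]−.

Summing ligand charges against the −1 overall charge gives an oxidation state of +2 for iron.
Group 8 minus oxidation state 2 gives a d⁶ configuration.
Counting donor atoms: 3×acetylacetonate (bidentate) → 6 donors. Coordination number = 6.
The spin state decides the count: Acetylacetonate is a weak-field ligand for a first-row metal, so the complex is high-spin.
An octahedral high-spin d⁶ ion is t₂g⁴e_g², giving 4 unpaired electrons.

4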